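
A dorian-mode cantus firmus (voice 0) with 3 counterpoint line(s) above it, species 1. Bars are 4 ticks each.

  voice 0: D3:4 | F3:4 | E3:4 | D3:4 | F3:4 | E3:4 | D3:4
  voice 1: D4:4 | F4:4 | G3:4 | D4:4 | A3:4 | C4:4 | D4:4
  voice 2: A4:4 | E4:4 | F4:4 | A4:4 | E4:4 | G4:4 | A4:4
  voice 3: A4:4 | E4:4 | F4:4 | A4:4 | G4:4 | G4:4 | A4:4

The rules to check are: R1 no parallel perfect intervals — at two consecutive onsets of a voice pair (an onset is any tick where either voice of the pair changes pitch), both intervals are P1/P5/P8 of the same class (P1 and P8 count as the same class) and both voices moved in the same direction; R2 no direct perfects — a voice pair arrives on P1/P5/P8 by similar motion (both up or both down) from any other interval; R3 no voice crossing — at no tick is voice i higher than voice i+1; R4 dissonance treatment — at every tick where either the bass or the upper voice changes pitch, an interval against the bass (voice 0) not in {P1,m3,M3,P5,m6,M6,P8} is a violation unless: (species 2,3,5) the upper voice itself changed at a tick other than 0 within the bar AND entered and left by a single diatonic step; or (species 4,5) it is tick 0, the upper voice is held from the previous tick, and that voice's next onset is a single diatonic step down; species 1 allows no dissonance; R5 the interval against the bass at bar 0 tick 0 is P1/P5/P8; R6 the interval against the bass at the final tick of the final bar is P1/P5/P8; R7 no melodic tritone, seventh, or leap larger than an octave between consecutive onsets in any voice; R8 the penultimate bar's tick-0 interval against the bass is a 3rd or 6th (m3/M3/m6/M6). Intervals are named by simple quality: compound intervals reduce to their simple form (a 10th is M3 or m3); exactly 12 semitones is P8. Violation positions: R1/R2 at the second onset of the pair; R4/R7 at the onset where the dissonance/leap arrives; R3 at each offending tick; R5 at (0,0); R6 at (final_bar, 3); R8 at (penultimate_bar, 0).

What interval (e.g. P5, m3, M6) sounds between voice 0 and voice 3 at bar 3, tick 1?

P5

voice 0=D3 voice 3=A4 -> P5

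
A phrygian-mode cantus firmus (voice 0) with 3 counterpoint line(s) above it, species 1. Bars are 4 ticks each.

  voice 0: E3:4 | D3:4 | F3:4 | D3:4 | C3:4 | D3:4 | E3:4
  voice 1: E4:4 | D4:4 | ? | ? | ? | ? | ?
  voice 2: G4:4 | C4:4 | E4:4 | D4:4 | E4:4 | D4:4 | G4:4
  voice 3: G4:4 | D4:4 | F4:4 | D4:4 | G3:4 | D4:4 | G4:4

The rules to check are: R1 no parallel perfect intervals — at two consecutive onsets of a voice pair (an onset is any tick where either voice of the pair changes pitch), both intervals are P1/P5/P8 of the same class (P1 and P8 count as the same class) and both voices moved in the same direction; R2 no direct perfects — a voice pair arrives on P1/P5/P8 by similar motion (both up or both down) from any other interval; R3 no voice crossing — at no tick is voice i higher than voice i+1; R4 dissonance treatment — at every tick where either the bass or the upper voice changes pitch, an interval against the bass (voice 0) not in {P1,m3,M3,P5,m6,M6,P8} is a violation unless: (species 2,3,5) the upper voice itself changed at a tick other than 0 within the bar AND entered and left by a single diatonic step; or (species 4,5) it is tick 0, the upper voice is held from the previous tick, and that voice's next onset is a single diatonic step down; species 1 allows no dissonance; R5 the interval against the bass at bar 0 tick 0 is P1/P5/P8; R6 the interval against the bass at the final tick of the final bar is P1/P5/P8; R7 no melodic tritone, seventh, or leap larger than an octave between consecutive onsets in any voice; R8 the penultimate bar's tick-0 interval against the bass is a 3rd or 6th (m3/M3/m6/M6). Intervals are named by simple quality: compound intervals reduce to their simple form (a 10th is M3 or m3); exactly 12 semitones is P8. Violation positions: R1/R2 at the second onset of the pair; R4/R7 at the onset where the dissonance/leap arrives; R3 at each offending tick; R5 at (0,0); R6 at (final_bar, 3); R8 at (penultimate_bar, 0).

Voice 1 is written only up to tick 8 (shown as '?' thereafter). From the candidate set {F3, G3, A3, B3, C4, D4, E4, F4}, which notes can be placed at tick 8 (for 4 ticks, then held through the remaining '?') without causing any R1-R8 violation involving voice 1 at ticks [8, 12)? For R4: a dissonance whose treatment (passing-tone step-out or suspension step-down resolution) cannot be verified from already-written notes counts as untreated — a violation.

F3: legal
G3: violates R4
A3: legal
B3: violates R4
C4: legal
D4: legal
E4: violates R2,R4
F4: violates R1,R3

{A3, C4, D4, F3}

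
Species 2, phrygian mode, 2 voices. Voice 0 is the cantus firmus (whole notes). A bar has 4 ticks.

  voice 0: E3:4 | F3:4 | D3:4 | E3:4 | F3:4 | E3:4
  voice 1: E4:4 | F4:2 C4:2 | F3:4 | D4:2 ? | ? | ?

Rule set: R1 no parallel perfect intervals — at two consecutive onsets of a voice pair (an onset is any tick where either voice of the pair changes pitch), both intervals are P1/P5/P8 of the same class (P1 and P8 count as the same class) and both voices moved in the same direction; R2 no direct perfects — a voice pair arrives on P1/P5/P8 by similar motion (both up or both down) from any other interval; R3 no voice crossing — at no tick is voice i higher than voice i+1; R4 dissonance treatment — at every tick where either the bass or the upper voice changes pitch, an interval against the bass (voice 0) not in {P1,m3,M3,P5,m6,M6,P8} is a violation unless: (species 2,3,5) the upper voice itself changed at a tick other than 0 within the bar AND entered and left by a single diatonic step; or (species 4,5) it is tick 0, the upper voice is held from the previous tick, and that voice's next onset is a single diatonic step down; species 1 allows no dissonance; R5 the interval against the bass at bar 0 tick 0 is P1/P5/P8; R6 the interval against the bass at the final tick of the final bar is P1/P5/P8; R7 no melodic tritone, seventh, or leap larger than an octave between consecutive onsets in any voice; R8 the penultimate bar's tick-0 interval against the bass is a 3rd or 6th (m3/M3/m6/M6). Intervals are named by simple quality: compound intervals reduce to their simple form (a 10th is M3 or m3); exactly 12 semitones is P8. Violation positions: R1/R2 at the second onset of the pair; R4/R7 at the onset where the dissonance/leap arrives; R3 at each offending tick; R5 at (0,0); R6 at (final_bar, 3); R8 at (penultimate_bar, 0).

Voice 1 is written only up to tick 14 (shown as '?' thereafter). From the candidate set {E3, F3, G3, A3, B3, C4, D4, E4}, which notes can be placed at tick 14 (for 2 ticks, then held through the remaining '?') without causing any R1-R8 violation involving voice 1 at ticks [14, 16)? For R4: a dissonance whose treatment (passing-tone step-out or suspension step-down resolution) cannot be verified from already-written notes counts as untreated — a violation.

{B3, C4, D4, E4, G3}

E3: violates R7
F3: violates R4
G3: legal
A3: violates R4
B3: legal
C4: legal
D4: legal
E4: legal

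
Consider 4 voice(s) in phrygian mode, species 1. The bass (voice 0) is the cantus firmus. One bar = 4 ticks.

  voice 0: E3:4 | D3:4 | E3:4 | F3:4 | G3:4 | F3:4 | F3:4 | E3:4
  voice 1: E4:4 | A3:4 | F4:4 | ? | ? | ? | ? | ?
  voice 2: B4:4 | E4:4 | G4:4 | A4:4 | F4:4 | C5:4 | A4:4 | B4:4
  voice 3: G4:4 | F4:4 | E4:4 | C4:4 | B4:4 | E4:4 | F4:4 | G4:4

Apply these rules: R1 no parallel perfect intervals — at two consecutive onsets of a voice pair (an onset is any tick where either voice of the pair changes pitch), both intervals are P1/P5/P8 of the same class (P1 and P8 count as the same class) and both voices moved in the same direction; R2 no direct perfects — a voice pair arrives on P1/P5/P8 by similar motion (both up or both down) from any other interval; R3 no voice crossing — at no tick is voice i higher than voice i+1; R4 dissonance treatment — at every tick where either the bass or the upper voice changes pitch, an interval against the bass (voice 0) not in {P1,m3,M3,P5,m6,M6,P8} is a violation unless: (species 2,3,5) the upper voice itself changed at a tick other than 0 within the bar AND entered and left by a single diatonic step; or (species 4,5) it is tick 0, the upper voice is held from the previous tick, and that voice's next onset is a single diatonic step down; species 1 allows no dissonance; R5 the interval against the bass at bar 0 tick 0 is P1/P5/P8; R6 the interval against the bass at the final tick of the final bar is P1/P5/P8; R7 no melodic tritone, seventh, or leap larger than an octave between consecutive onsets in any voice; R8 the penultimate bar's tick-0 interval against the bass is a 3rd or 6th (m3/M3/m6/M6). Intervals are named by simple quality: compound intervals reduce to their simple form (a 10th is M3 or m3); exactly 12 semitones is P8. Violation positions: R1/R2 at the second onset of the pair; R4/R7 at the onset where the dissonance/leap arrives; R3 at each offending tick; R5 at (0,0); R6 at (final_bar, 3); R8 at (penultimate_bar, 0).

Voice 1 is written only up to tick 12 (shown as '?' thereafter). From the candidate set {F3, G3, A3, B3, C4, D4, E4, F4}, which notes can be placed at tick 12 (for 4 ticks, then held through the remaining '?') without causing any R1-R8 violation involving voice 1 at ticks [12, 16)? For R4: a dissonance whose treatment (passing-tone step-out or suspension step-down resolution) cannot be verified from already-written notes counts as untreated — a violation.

F3: violates R2
G3: violates R4,R7
A3: legal
B3: violates R4,R7
C4: violates R2
D4: legal
E4: violates R4
F4: legal

{A3, D4, F4}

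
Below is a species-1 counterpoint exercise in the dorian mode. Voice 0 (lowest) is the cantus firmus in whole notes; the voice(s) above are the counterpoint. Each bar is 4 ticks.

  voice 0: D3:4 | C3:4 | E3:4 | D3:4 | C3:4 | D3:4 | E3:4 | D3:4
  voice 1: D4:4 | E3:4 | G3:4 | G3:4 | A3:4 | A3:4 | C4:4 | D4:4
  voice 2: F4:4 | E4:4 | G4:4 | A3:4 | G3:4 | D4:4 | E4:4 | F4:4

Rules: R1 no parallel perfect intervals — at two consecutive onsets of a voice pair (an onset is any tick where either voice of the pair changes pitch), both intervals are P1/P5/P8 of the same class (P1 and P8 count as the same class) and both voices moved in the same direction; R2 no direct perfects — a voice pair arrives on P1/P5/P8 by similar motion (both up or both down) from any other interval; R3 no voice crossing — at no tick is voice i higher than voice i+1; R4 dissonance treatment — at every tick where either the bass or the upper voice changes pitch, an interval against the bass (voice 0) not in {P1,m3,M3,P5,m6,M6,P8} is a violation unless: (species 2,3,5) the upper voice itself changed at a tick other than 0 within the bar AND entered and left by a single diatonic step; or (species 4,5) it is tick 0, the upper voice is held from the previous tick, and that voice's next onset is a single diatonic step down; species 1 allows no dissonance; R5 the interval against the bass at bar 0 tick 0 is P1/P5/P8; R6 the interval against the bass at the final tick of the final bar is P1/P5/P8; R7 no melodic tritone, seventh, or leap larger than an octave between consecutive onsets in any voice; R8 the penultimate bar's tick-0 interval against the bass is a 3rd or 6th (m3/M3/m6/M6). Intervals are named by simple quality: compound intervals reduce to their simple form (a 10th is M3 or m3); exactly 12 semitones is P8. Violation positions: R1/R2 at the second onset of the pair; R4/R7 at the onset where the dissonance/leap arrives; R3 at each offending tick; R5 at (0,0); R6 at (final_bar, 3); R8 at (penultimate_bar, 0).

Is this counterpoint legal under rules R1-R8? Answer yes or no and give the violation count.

bar 0: v0=D3 v1=D4 v2=F4 (m3)
bar 1: v0=C3 v1=E3 v2=E4 (M3)
bar 2: v0=E3 v1=G3 v2=G4 (m3)
bar 3: v0=D3 v1=G3 v2=A3 (P5)
bar 4: v0=C3 v1=A3 v2=G3 (P5)
bar 5: v0=D3 v1=A3 v2=D4 (P8)
bar 6: v0=E3 v1=C4 v2=E4 (P8)
bar 7: v0=D3 v1=D4 v2=F4 (m3)
  R5 @ bar0.0: opens on m3
  R2 @ bar1.0: D4/F4 m3 -> E3/E4 P8 similar
  R7 @ bar1.0: D4->E3 leap 10st
  R1 @ bar2.0: E3/E4 P8 -> G3/G4 P8 similar
  R2 @ bar3.0: E3/G4 m3 -> D3/A3 P5 similar
  R4 @ bar3.0: D3/G3 P4 untreated
  R7 @ bar3.0: G4->A3 leap 10st
  R1 @ bar4.0: D3/A3 P5 -> C3/G3 P5 similar
  R3 @ bar4.0: A3 above G3
  R3 @ bar4.1: A3 above G3
  R3 @ bar4.2: A3 above G3
  R3 @ bar4.3: A3 above G3
  R2 @ bar5.0: C3/G3 P5 -> D3/D4 P8 similar
  R1 @ bar6.0: D3/D4 P8 -> E3/E4 P8 similar
  R8 @ bar6.0: penult P8 not 3rd/6th
  R6 @ bar7.3: closes on m3

No (16 violations)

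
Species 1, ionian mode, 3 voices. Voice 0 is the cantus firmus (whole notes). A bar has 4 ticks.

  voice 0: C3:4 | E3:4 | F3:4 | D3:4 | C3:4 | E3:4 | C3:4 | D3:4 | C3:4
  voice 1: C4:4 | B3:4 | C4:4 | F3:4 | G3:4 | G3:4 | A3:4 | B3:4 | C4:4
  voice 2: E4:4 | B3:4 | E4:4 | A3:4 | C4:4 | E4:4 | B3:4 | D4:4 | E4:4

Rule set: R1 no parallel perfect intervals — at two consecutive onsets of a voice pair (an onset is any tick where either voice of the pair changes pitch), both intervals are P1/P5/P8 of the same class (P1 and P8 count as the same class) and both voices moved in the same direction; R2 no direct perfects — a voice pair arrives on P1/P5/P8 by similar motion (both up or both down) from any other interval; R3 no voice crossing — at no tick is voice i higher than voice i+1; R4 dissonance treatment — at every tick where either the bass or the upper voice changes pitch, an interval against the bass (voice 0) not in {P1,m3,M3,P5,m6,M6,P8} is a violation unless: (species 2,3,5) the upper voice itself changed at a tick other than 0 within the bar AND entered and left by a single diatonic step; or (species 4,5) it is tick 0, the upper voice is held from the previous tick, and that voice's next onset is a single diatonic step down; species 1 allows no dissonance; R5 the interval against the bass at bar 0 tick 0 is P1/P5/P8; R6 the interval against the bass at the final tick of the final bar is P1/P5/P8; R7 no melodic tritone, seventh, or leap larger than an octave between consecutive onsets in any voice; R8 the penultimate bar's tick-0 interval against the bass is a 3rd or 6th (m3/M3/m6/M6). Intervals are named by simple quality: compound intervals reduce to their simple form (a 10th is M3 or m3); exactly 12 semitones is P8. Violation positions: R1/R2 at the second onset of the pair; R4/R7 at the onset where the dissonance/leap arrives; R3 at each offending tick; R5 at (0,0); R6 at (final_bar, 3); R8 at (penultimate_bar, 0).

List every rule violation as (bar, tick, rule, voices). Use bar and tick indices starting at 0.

(0, 0, R5, (0, 2))
(1, 0, R2, (1, 2))
(2, 0, R1, (0, 1))
(2, 0, R4, (0, 2))
(3, 0, R2, (0, 2))
(5, 0, R1, (0, 2))
(6, 0, R4, (0, 2))
(7, 0, R2, (0, 2))
(7, 0, R8, (0, 2))
(8, 3, R6, (0, 2))

bar 0: v0=C3 v1=C4 v2=E4 downbeat M3
bar 1: v0=E3 v1=B3 v2=B3 downbeat P5
bar 2: v0=F3 v1=C4 v2=E4 downbeat M7
bar 3: v0=D3 v1=F3 v2=A3 downbeat P5
bar 4: v0=C3 v1=G3 v2=C4 downbeat P8
bar 5: v0=E3 v1=G3 v2=E4 downbeat P8
bar 6: v0=C3 v1=A3 v2=B3 downbeat M7
bar 7: v0=D3 v1=B3 v2=D4 downbeat P8
bar 8: v0=C3 v1=C4 v2=E4 downbeat M3
  -> R5 @ bar 0 tick 0 v(0, 2): opens on M3
  -> R2 @ bar 1 tick 0 v(1, 2): C4/E4 M3 -> B3/B3 P1 similar
  -> R1 @ bar 2 tick 0 v(0, 1): E3/B3 P5 -> F3/C4 P5 similar
  -> R4 @ bar 2 tick 0 v(0, 2): F3/E4 M7 untreated
  -> R2 @ bar 3 tick 0 v(0, 2): F3/E4 M7 -> D3/A3 P5 similar
  -> R1 @ bar 5 tick 0 v(0, 2): C3/C4 P8 -> E3/E4 P8 similar
  -> R4 @ bar 6 tick 0 v(0, 2): C3/B3 M7 untreated
  -> R2 @ bar 7 tick 0 v(0, 2): C3/B3 M7 -> D3/D4 P8 similar
  -> R8 @ bar 7 tick 0 v(0, 2): penult P8 not 3rd/6th
  -> R6 @ bar 8 tick 3 v(0, 2): closes on M3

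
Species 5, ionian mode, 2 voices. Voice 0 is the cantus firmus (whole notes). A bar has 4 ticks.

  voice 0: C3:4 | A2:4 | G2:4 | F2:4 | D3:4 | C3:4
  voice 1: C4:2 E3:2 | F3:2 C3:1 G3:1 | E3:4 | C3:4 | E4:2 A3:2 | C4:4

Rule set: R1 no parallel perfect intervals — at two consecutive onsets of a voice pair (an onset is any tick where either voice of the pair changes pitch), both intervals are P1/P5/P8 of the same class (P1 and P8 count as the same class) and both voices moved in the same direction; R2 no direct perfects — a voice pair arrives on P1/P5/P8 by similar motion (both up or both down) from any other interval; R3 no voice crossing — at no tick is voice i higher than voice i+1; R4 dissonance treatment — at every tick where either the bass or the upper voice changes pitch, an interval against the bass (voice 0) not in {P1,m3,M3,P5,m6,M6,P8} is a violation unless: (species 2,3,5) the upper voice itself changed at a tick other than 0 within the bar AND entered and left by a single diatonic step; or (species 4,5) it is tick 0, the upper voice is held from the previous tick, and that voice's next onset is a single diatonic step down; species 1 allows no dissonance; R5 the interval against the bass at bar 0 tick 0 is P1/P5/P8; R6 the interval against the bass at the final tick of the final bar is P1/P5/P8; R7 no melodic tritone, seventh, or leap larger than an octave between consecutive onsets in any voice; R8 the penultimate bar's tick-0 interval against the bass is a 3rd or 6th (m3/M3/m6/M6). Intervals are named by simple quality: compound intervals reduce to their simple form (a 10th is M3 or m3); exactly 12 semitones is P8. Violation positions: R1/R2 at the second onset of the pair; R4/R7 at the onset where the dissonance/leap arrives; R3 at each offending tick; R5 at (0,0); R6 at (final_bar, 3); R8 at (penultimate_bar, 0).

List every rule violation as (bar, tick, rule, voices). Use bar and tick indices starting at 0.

bar 0: v0=C3 v1=C4 downbeat P8
bar 1: v0=A2 v1=F3 downbeat m6
bar 2: v0=G2 v1=E3 downbeat M6
bar 3: v0=F2 v1=C3 downbeat P5
bar 4: v0=D3 v1=E4 downbeat M2
bar 5: v0=C3 v1=C4 downbeat P8
  -> R4 @ bar 1 tick 3 v(0, 1): A2/G3 m7 untreated
  -> R2 @ bar 3 tick 0 v(0, 1): G2/E3 M6 -> F2/C3 P5 similar
  -> R4 @ bar 4 tick 0 v(0, 1): D3/E4 M2 untreated
  -> R7 @ bar 4 tick 0 v(1,): C3->E4 leap 16st
  -> R8 @ bar 4 tick 0 v(0, 1): penult M2 not 3rd/6th

(1, 3, R4, (0, 1))
(3, 0, R2, (0, 1))
(4, 0, R4, (0, 1))
(4, 0, R7, (1,))
(4, 0, R8, (0, 1))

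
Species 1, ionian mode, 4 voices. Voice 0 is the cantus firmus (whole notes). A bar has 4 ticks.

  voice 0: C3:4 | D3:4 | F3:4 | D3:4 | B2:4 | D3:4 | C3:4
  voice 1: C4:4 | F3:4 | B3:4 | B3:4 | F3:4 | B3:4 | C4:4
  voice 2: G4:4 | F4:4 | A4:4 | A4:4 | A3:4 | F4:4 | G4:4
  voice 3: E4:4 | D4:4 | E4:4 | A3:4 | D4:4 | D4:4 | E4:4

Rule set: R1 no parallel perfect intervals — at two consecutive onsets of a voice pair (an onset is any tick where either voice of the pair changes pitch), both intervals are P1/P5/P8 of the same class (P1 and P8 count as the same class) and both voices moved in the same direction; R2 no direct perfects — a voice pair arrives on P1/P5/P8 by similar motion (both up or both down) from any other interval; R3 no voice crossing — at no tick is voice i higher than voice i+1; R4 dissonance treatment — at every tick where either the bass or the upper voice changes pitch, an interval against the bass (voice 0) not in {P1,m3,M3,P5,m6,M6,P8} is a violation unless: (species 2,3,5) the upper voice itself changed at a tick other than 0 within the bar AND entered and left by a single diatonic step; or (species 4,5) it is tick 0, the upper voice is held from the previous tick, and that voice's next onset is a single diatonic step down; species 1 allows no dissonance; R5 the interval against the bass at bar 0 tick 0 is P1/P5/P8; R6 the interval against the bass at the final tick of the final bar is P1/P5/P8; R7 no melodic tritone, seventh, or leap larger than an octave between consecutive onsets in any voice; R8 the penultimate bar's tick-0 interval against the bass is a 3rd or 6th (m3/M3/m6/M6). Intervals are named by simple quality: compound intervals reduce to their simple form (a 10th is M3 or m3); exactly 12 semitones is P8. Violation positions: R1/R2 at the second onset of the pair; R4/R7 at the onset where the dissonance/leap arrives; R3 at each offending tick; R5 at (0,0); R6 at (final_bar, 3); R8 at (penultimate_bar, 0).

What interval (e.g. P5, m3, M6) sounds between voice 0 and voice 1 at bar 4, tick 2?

TT

voice 0=B2 voice 1=F3 -> TT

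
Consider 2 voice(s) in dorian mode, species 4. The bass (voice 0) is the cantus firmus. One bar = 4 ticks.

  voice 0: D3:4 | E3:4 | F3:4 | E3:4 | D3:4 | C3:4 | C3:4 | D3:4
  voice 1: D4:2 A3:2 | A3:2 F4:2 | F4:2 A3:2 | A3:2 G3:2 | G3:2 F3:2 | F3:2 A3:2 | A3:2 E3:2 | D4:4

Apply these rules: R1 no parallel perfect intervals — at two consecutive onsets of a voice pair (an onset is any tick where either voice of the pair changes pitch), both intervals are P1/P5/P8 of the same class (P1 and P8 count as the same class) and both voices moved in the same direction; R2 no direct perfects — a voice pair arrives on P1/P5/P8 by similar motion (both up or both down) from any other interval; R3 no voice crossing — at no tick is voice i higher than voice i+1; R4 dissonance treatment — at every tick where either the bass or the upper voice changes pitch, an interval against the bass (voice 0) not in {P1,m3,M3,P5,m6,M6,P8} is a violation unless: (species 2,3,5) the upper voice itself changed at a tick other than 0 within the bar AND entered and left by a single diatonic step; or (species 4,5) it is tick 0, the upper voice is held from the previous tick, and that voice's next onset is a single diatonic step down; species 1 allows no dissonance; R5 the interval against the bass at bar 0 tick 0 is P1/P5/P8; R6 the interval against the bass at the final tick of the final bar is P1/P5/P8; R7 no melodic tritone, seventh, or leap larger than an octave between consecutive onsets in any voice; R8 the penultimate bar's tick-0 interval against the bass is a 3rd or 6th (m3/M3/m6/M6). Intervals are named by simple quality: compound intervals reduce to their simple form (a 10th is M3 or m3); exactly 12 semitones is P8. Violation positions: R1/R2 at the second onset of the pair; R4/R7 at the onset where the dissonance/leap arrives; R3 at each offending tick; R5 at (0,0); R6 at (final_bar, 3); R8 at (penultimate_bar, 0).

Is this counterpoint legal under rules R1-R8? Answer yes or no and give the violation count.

bar 0: v0=D3 v1=D4 (P8)
bar 1: v0=E3 v1=A3 (P4)
bar 2: v0=F3 v1=F4 (P8)
bar 3: v0=E3 v1=A3 (P4)
bar 4: v0=D3 v1=G3 (P4)
bar 5: v0=C3 v1=F3 (P4)
bar 6: v0=C3 v1=A3 (M6)
bar 7: v0=D3 v1=D4 (P8)
  R4 @ bar1.0: E3/A3 P4 untreated
  R4 @ bar1.2: E3/F4 m2 untreated
  R4 @ bar5.0: C3/F3 P4 untreated
  R2 @ bar7.0: C3/E3 M3 -> D3/D4 P8 similar
  R7 @ bar7.0: E3->D4 leap 10st

No (5 violations)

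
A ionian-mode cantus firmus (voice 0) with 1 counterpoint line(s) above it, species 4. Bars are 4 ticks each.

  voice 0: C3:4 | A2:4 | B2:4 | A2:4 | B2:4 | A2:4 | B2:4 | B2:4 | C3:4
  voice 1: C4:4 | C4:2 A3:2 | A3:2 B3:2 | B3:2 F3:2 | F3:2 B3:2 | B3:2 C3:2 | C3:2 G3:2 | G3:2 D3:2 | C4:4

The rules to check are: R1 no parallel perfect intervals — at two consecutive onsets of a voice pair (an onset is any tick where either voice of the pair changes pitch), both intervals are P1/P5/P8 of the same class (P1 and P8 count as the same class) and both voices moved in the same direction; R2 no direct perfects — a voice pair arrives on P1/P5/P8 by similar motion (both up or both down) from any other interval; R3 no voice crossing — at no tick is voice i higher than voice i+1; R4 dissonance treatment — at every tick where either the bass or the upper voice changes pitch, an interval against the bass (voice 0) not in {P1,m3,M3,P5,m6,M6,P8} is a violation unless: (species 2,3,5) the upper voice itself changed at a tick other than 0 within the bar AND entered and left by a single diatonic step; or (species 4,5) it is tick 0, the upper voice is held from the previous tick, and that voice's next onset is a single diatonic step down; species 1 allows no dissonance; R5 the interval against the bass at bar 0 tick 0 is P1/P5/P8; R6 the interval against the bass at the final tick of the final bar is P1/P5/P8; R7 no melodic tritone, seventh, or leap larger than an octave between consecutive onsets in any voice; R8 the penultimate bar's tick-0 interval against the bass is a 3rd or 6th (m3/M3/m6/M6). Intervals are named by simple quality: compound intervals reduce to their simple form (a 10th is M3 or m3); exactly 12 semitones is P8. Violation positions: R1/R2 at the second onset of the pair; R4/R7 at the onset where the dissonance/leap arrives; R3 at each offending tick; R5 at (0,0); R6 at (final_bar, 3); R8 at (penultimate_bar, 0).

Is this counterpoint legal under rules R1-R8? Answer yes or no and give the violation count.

bar 0: v0=C3 v1=C4 (P8)
bar 1: v0=A2 v1=C4 (m3)
bar 2: v0=B2 v1=A3 (m7)
bar 3: v0=A2 v1=B3 (M2)
bar 4: v0=B2 v1=F3 (TT)
bar 5: v0=A2 v1=B3 (M2)
bar 6: v0=B2 v1=C3 (m2)
bar 7: v0=B2 v1=G3 (m6)
bar 8: v0=C3 v1=C4 (P8)
  R4 @ bar2.0: B2/A3 m7 untreated
  R4 @ bar3.0: A2/B3 M2 untreated
  R7 @ bar3.2: B3->F3 leap 6st
  R4 @ bar4.0: B2/F3 TT untreated
  R7 @ bar4.2: F3->B3 leap 6st
  R4 @ bar5.0: A2/B3 M2 untreated
  R7 @ bar5.2: B3->C3 leap 11st
  R4 @ bar6.0: B2/C3 m2 untreated
  R2 @ bar8.0: B2/D3 m3 -> C3/C4 P8 similar
  R7 @ bar8.0: D3->C4 leap 10st

No (10 violations)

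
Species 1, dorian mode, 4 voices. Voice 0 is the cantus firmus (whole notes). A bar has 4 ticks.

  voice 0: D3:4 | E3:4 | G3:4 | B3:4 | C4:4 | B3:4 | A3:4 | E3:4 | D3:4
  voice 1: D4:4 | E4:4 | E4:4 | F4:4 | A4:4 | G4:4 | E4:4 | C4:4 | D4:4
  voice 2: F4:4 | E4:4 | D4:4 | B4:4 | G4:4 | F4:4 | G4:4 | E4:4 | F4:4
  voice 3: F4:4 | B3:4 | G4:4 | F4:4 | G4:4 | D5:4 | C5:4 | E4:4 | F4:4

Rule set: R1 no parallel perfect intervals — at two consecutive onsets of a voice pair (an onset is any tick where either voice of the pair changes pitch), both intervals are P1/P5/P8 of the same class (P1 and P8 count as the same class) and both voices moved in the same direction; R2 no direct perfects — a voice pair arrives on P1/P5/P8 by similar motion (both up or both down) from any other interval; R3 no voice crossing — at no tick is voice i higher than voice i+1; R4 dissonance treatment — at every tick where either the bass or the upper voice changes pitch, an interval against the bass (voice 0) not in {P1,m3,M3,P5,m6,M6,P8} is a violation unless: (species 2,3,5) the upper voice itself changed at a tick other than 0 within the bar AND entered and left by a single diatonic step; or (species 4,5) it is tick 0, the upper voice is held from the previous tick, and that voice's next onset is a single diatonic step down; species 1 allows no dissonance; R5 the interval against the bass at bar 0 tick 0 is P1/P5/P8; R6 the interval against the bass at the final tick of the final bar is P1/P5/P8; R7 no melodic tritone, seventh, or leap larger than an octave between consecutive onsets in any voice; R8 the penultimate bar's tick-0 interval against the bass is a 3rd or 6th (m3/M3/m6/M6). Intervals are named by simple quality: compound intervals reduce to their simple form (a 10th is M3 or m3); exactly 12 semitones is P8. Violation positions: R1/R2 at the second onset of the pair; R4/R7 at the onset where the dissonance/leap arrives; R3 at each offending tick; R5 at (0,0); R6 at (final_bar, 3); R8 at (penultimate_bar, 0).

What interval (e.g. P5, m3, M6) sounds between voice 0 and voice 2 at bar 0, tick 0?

m3

voice 0=D3 voice 2=F4 -> m3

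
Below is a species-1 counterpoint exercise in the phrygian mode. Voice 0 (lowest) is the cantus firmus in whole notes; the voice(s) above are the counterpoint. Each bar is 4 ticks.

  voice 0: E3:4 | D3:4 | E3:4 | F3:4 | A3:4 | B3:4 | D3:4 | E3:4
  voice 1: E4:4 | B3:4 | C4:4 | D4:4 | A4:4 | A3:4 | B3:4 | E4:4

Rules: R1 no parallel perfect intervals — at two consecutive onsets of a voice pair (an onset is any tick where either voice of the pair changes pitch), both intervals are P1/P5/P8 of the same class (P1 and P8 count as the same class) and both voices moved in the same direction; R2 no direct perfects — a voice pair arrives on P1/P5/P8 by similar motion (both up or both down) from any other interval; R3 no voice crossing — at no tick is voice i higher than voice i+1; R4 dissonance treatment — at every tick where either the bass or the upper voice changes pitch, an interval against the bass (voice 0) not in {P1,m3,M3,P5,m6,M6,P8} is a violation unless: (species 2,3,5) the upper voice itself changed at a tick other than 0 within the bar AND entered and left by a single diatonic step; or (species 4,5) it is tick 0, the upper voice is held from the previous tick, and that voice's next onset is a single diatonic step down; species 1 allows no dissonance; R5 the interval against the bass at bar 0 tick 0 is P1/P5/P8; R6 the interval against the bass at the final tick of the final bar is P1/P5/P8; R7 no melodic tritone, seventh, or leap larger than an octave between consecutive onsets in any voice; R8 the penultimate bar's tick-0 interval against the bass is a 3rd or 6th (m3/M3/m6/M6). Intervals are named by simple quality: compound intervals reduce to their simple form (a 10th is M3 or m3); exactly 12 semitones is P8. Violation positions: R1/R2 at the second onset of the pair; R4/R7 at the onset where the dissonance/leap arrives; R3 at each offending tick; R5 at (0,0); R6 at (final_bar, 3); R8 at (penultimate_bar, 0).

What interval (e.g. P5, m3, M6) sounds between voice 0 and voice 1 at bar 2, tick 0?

voice 0=E3 voice 1=C4 -> m6

m6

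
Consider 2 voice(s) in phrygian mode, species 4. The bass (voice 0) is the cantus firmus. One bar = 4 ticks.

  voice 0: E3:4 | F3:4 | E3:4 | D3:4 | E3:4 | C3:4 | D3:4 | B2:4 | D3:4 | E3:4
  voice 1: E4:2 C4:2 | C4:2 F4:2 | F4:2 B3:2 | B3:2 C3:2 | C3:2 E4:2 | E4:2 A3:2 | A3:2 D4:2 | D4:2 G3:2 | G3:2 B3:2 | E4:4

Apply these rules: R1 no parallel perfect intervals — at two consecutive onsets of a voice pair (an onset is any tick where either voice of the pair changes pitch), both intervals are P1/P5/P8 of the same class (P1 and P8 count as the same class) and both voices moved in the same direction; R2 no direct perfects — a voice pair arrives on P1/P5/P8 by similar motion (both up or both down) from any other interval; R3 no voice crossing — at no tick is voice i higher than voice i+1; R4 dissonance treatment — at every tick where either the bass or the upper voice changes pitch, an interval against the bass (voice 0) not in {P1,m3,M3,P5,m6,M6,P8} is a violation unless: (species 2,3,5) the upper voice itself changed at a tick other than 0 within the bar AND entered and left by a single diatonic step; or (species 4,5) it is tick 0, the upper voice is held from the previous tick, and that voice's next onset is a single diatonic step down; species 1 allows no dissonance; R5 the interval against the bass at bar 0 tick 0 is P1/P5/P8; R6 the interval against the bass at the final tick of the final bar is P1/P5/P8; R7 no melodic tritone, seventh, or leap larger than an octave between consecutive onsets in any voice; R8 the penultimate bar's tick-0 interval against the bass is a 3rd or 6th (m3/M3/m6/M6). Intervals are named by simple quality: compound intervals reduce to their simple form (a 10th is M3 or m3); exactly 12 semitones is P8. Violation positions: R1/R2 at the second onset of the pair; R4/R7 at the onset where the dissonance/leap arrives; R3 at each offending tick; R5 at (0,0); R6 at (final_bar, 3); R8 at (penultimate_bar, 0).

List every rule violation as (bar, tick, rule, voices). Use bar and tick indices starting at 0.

bar 0: v0=E3 v1=E4 downbeat P8
bar 1: v0=F3 v1=C4 downbeat P5
bar 2: v0=E3 v1=F4 downbeat m2
bar 3: v0=D3 v1=B3 downbeat M6
bar 4: v0=E3 v1=C3 downbeat M3
bar 5: v0=C3 v1=E4 downbeat M3
bar 6: v0=D3 v1=A3 downbeat P5
bar 7: v0=B2 v1=D4 downbeat m3
bar 8: v0=D3 v1=G3 downbeat P4
bar 9: v0=E3 v1=E4 downbeat P8
  -> R4 @ bar 2 tick 0 v(0, 1): E3/F4 m2 untreated
  -> R7 @ bar 2 tick 2 v(1,): F4->B3 leap 6st
  -> R3 @ bar 3 tick 2 v(0, 1): D3 above C3
  -> R4 @ bar 3 tick 2 v(0, 1): D3/C3 M2 untreated
  -> R7 @ bar 3 tick 2 v(1,): B3->C3 leap 11st
  -> R3 @ bar 3 tick 3 v(0, 1): D3 above C3
  -> R3 @ bar 4 tick 0 v(0, 1): E3 above C3
  -> R3 @ bar 4 tick 1 v(0, 1): E3 above C3
  -> R7 @ bar 4 tick 2 v(1,): C3->E4 leap 16st
  -> R4 @ bar 8 tick 0 v(0, 1): D3/G3 P4 untreated
  -> R8 @ bar 8 tick 0 v(0, 1): penult P4 not 3rd/6th
  -> R2 @ bar 9 tick 0 v(0, 1): D3/B3 M6 -> E3/E4 P8 similar

(2, 0, R4, (0, 1))
(2, 2, R7, (1,))
(3, 2, R3, (0, 1))
(3, 2, R4, (0, 1))
(3, 2, R7, (1,))
(3, 3, R3, (0, 1))
(4, 0, R3, (0, 1))
(4, 1, R3, (0, 1))
(4, 2, R7, (1,))
(8, 0, R4, (0, 1))
(8, 0, R8, (0, 1))
(9, 0, R2, (0, 1))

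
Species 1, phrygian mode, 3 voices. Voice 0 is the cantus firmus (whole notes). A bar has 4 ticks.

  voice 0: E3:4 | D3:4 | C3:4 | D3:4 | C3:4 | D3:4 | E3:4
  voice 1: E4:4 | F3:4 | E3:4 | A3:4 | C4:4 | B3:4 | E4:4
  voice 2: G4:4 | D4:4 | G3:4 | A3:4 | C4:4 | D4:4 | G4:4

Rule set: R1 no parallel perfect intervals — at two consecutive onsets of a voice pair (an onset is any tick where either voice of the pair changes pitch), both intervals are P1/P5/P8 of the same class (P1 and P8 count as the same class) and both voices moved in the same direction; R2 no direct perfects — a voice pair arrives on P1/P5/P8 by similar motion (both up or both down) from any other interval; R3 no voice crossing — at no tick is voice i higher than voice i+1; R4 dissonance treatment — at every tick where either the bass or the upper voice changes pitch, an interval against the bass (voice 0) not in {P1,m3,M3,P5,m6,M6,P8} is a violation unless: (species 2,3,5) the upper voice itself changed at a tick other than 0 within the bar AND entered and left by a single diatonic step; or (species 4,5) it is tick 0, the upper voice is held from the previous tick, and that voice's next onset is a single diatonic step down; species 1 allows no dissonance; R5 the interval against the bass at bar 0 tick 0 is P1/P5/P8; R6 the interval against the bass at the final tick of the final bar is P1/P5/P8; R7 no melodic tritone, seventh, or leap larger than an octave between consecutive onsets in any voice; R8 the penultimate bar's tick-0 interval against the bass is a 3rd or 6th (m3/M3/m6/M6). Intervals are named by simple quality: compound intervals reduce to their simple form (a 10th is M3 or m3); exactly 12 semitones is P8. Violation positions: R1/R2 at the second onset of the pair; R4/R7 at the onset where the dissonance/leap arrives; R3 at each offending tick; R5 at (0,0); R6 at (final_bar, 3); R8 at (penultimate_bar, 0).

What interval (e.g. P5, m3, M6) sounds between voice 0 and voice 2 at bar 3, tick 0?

P5

voice 0=D3 voice 2=A3 -> P5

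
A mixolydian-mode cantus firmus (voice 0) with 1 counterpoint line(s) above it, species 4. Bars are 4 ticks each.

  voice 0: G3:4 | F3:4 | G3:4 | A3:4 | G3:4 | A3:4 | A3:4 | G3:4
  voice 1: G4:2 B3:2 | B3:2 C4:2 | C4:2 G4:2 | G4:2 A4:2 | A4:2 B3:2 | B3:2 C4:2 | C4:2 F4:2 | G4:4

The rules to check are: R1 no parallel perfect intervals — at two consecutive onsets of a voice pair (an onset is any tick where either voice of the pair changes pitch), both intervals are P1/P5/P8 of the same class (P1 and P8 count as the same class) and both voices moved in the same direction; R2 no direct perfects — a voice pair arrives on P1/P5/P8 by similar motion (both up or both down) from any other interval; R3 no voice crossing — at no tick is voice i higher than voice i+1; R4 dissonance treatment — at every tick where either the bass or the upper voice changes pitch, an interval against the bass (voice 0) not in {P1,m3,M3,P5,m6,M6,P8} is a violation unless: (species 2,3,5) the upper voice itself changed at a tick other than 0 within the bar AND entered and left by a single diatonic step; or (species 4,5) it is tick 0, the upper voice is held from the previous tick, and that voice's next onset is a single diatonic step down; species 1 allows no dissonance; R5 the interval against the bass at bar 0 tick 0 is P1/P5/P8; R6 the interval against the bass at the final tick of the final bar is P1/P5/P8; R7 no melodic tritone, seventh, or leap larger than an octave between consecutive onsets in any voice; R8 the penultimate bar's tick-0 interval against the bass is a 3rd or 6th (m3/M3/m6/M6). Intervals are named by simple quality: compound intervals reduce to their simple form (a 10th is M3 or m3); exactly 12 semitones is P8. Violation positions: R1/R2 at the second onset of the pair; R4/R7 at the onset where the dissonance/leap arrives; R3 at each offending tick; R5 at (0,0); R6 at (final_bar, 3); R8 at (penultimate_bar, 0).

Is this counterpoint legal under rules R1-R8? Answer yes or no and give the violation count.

No (6 violations)

bar 0: v0=G3 v1=G4 (P8)
bar 1: v0=F3 v1=B3 (TT)
bar 2: v0=G3 v1=C4 (P4)
bar 3: v0=A3 v1=G4 (m7)
bar 4: v0=G3 v1=A4 (M2)
bar 5: v0=A3 v1=B3 (M2)
bar 6: v0=A3 v1=C4 (m3)
bar 7: v0=G3 v1=G4 (P8)
  R4 @ bar1.0: F3/B3 TT untreated
  R4 @ bar2.0: G3/C4 P4 untreated
  R4 @ bar3.0: A3/G4 m7 untreated
  R4 @ bar4.0: G3/A4 M2 untreated
  R7 @ bar4.2: A4->B3 leap 10st
  R4 @ bar5.0: A3/B3 M2 untreated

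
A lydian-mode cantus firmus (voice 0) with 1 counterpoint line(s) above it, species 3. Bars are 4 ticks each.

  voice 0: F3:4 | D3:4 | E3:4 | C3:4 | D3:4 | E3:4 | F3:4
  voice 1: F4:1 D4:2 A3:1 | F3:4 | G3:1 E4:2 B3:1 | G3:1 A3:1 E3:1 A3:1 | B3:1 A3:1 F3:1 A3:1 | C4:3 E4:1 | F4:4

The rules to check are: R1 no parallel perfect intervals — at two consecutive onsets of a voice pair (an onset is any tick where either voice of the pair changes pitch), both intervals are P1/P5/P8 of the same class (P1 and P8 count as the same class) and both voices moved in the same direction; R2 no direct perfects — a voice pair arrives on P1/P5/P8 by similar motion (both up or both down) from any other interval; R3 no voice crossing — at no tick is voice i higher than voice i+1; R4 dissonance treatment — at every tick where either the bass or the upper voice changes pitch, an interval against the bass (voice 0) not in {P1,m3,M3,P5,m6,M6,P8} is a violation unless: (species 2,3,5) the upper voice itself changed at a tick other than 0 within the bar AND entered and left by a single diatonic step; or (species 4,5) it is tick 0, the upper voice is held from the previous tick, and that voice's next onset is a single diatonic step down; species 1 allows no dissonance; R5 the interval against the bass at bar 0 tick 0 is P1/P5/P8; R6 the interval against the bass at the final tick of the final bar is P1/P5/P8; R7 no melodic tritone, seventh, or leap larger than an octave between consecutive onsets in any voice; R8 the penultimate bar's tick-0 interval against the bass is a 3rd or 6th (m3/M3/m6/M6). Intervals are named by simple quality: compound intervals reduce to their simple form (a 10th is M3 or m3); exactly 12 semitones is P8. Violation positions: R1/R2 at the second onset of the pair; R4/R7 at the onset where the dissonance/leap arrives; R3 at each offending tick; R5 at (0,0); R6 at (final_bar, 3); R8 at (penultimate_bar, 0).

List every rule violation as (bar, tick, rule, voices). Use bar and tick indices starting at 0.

(3, 0, R1, (0, 1))
(6, 0, R1, (0, 1))

bar 0: v0=F3 v1=F4 downbeat P8
bar 1: v0=D3 v1=F3 downbeat m3
bar 2: v0=E3 v1=G3 downbeat m3
bar 3: v0=C3 v1=G3 downbeat P5
bar 4: v0=D3 v1=B3 downbeat M6
bar 5: v0=E3 v1=C4 downbeat m6
bar 6: v0=F3 v1=F4 downbeat P8
  -> R1 @ bar 3 tick 0 v(0, 1): E3/B3 P5 -> C3/G3 P5 similar
  -> R1 @ bar 6 tick 0 v(0, 1): E3/E4 P8 -> F3/F4 P8 similar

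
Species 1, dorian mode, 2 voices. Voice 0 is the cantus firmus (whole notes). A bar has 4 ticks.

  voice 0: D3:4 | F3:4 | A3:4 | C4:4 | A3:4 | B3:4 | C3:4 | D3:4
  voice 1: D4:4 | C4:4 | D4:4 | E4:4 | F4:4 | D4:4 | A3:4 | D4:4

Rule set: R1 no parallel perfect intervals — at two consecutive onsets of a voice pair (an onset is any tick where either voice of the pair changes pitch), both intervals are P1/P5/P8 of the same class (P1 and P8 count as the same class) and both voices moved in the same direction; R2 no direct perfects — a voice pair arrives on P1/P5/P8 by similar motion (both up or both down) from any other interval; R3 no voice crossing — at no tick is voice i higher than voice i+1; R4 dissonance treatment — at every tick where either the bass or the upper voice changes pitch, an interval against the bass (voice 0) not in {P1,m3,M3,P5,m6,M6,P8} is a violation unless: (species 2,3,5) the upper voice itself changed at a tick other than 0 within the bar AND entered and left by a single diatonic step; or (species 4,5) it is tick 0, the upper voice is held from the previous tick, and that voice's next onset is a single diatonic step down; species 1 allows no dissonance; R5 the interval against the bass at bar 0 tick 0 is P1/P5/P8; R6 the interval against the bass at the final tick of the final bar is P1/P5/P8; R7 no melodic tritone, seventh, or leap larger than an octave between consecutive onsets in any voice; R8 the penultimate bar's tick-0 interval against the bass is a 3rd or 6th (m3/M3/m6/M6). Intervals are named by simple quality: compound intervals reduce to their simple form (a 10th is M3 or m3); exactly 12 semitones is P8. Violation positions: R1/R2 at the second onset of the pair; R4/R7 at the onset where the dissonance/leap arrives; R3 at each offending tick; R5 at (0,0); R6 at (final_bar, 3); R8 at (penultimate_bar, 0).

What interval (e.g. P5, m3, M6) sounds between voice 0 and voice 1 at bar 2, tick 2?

voice 0=A3 voice 1=D4 -> P4

P4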